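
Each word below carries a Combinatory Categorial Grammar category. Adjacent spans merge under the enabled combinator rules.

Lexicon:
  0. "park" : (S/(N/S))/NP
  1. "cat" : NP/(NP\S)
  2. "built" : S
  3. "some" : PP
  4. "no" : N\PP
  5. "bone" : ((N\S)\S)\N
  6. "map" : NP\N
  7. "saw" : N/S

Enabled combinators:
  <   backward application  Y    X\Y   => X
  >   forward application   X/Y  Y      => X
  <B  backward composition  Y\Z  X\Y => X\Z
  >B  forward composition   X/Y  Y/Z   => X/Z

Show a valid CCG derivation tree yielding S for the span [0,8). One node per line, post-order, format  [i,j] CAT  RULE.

[0,8] S   >
  [0,7] S/(N/S)   >
    [0,1] "park" : (S/(N/S))/NP
    [1,7] NP   >
      [1,2] "cat" : NP/(NP\S)
      [2,7] NP\S   <B
        [2,6] N\S   <
          [2,3] "built" : S
          [3,6] (N\S)\S   <
            [3,5] N   <
              [3,4] "some" : PP
              [4,5] "no" : N\PP
            [5,6] "bone" : ((N\S)\S)\N
        [6,7] "map" : NP\N
  [7,8] "saw" : N/S

[0,1] (S/(N/S))/NP  lex  "park"
[1,2] NP/(NP\S)  lex  "cat"
[2,3] S  lex  "built"
[3,4] PP  lex  "some"
[4,5] N\PP  lex  "no"
[3,5] N  <  k=4
[5,6] ((N\S)\S)\N  lex  "bone"
[3,6] (N\S)\S  <  k=5
[2,6] N\S  <  k=3
[6,7] NP\N  lex  "map"
[2,7] NP\S  <B  k=6
[1,7] NP  >  k=2
[0,7] S/(N/S)  >  k=1
[7,8] N/S  lex  "saw"
[0,8] S  >  k=7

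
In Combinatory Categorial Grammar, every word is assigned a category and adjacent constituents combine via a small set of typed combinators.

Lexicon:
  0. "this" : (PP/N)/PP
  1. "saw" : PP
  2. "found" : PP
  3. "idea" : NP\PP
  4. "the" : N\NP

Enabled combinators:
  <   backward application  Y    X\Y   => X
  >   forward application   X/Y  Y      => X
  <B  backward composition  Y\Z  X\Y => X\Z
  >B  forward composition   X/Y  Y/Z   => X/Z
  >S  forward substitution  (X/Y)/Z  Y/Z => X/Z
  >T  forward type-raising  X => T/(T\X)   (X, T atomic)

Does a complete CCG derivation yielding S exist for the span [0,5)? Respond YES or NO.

(PP/N)/PP PP PP NP\PP N\NP
CKY chart[0,5] = {N/(N\PP), NP/(NP\PP), PP, PP/(N\N), PP/(PP\PP), S/(S\PP)}; S ∉ chart

NO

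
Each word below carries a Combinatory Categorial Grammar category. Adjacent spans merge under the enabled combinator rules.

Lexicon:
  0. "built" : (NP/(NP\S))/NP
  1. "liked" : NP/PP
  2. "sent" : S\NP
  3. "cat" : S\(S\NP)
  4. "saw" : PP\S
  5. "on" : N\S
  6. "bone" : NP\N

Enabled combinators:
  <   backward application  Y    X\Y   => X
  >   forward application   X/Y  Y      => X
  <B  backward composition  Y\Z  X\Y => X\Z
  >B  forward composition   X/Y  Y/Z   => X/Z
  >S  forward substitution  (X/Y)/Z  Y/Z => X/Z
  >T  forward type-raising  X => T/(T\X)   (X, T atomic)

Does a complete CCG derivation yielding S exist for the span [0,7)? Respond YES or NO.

(NP/(NP\S))/NP NP/PP S\NP S\(S\NP) PP\S N\S NP\N
CKY chart[0,7] = {N/(N\NP), NP, NP/(NP\NP), PP/(PP\NP), S/(S\NP)}; S ∉ chart

NO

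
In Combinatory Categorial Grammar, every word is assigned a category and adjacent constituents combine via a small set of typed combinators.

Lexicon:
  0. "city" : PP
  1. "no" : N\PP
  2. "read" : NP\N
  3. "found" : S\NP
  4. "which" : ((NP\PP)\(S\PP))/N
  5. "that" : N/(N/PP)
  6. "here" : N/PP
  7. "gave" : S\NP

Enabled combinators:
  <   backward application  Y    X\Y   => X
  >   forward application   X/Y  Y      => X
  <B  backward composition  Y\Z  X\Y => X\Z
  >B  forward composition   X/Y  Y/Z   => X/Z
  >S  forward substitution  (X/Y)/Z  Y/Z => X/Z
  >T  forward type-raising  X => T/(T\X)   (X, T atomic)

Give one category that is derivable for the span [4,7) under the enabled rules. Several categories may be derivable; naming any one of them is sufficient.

(NP\PP)\(S\PP)

[0,8] S   <
  [0,1] "city" : PP
  [1,8] S\PP   <B
    [1,7] NP\PP   <
      [1,4] S\PP   <B
        [1,2] "no" : N\PP
        [2,4] S\N   <B
          [2,3] "read" : NP\N
          [3,4] "found" : S\NP
      [4,7] (NP\PP)\(S\PP)   >
        [4,5] "which" : ((NP\PP)\(S\PP))/N
        [5,7] N   >
          [5,6] "that" : N/(N/PP)
          [6,7] "here" : N/PP
    [7,8] "gave" : S\NP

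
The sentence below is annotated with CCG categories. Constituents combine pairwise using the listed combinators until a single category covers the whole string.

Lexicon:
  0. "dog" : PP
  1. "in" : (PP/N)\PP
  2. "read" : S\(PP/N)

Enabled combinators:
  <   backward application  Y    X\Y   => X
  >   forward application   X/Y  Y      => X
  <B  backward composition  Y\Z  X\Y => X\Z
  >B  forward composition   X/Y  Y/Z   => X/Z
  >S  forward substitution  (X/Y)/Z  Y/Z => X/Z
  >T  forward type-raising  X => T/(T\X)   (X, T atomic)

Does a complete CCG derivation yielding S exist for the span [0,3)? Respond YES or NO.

YES

[0,3] S   <
  [0,2] PP/N   <
    [0,1] "dog" : PP
    [1,2] "in" : (PP/N)\PP
  [2,3] "read" : S\(PP/N)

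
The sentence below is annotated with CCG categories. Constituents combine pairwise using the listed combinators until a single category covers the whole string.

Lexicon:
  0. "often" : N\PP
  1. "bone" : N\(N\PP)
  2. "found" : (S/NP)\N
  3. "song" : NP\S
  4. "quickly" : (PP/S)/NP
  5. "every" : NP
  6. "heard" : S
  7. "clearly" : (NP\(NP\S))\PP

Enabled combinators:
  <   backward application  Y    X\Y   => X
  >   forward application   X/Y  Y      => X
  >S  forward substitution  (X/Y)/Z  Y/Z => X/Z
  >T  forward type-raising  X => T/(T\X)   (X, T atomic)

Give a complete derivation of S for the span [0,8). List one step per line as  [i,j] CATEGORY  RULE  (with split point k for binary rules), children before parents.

[0,8] S   >
  [0,3] S/NP   <
    [0,2] N   <
      [0,1] "often" : N\PP
      [1,2] "bone" : N\(N\PP)
    [2,3] "found" : (S/NP)\N
  [3,8] NP   <
    [3,4] "song" : NP\S
    [4,8] NP\(NP\S)   <
      [4,7] PP   >
        [4,6] PP/S   >
          [4,5] "quickly" : (PP/S)/NP
          [5,6] "every" : NP
        [6,7] "heard" : S
      [7,8] "clearly" : (NP\(NP\S))\PP

[0,1] N\PP  lex  "often"
[1,2] N\(N\PP)  lex  "bone"
[0,2] N  <  k=1
[2,3] (S/NP)\N  lex  "found"
[0,3] S/NP  <  k=2
[3,4] NP\S  lex  "song"
[4,5] (PP/S)/NP  lex  "quickly"
[5,6] NP  lex  "every"
[4,6] PP/S  >  k=5
[6,7] S  lex  "heard"
[4,7] PP  >  k=6
[7,8] (NP\(NP\S))\PP  lex  "clearly"
[4,8] NP\(NP\S)  <  k=7
[3,8] NP  <  k=4
[0,8] S  >  k=3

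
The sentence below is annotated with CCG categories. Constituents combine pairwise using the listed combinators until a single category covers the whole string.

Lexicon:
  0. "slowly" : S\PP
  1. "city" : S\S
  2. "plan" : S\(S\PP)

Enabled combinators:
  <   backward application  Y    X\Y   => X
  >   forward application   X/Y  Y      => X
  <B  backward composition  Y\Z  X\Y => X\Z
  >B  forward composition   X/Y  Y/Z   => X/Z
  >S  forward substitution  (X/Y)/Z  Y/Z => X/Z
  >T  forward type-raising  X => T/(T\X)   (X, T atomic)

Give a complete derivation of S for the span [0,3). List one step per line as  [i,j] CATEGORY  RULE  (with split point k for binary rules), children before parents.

[0,1] S\PP  lex  "slowly"
[1,2] S\S  lex  "city"
[0,2] S\PP  <B  k=1
[2,3] S\(S\PP)  lex  "plan"
[0,3] S  <  k=2

[0,3] S   <
  [0,2] S\PP   <B
    [0,1] "slowly" : S\PP
    [1,2] "city" : S\S
  [2,3] "plan" : S\(S\PP)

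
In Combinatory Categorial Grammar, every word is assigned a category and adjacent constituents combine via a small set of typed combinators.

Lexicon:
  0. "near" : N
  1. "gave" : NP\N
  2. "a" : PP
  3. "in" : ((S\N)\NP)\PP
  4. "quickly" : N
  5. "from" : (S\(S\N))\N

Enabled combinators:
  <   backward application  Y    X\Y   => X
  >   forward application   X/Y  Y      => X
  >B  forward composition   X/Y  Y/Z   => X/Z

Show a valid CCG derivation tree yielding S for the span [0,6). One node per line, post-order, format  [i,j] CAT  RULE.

[0,1] N  lex  "near"
[1,2] NP\N  lex  "gave"
[0,2] NP  <  k=1
[2,3] PP  lex  "a"
[3,4] ((S\N)\NP)\PP  lex  "in"
[2,4] (S\N)\NP  <  k=3
[0,4] S\N  <  k=2
[4,5] N  lex  "quickly"
[5,6] (S\(S\N))\N  lex  "from"
[4,6] S\(S\N)  <  k=5
[0,6] S  <  k=4

[0,6] S   <
  [0,4] S\N   <
    [0,2] NP   <
      [0,1] "near" : N
      [1,2] "gave" : NP\N
    [2,4] (S\N)\NP   <
      [2,3] "a" : PP
      [3,4] "in" : ((S\N)\NP)\PP
  [4,6] S\(S\N)   <
    [4,5] "quickly" : N
    [5,6] "from" : (S\(S\N))\N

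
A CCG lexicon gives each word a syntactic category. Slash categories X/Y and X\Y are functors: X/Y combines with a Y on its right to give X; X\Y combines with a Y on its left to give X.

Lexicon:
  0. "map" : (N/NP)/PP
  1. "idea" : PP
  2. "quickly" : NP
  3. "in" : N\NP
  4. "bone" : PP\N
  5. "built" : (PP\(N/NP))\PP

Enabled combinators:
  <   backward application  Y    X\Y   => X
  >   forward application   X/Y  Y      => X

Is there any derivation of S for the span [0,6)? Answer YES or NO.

(N/NP)/PP PP NP N\NP PP\N (PP\(N/NP))\PP
CKY chart[0,6] = {PP}; S ∉ chart

NO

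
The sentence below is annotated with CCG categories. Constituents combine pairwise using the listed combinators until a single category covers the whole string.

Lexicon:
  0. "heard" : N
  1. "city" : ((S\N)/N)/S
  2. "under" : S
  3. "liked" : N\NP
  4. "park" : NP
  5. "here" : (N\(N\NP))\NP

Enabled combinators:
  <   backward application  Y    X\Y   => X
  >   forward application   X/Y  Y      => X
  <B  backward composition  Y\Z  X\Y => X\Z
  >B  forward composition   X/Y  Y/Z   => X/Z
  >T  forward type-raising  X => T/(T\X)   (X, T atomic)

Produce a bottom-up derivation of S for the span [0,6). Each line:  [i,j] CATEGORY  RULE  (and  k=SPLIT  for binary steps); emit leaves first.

[0,6] S   >
  [0,1] S/(S\N)   >T
    [0,1] "heard" : N
  [1,6] S\N   >
    [1,3] (S\N)/N   >
      [1,2] "city" : ((S\N)/N)/S
      [2,3] "under" : S
    [3,6] N   <
      [3,4] "liked" : N\NP
      [4,6] N\(N\NP)   <
        [4,5] "park" : NP
        [5,6] "here" : (N\(N\NP))\NP

[0,1] N  lex  "heard"
[0,1] S/(S\N)  >T
[1,2] ((S\N)/N)/S  lex  "city"
[2,3] S  lex  "under"
[1,3] (S\N)/N  >  k=2
[3,4] N\NP  lex  "liked"
[4,5] NP  lex  "park"
[5,6] (N\(N\NP))\NP  lex  "here"
[4,6] N\(N\NP)  <  k=5
[3,6] N  <  k=4
[1,6] S\N  >  k=3
[0,6] S  >  k=1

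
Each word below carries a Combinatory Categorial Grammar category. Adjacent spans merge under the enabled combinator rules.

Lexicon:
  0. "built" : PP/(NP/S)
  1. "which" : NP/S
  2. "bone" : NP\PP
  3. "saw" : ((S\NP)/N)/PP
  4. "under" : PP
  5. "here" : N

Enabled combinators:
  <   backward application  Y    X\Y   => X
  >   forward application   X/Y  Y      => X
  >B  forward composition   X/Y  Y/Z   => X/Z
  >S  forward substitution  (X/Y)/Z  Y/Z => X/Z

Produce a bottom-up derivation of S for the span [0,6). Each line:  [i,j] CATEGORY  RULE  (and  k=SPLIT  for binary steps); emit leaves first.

[0,1] PP/(NP/S)  lex  "built"
[1,2] NP/S  lex  "which"
[0,2] PP  >  k=1
[2,3] NP\PP  lex  "bone"
[0,3] NP  <  k=2
[3,4] ((S\NP)/N)/PP  lex  "saw"
[4,5] PP  lex  "under"
[3,5] (S\NP)/N  >  k=4
[5,6] N  lex  "here"
[3,6] S\NP  >  k=5
[0,6] S  <  k=3

[0,6] S   <
  [0,3] NP   <
    [0,2] PP   >
      [0,1] "built" : PP/(NP/S)
      [1,2] "which" : NP/S
    [2,3] "bone" : NP\PP
  [3,6] S\NP   >
    [3,5] (S\NP)/N   >
      [3,4] "saw" : ((S\NP)/N)/PP
      [4,5] "under" : PP
    [5,6] "here" : N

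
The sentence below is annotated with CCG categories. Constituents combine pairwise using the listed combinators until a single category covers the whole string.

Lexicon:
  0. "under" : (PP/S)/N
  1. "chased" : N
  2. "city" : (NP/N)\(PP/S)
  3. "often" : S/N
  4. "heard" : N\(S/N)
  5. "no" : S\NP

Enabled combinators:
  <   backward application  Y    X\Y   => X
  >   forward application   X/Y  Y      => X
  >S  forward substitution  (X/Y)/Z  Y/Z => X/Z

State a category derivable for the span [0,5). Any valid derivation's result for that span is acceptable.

NP

[0,6] S   <
  [0,5] NP   >
    [0,3] NP/N   <
      [0,2] PP/S   >
        [0,1] "under" : (PP/S)/N
        [1,2] "chased" : N
      [2,3] "city" : (NP/N)\(PP/S)
    [3,5] N   <
      [3,4] "often" : S/N
      [4,5] "heard" : N\(S/N)
  [5,6] "no" : S\NP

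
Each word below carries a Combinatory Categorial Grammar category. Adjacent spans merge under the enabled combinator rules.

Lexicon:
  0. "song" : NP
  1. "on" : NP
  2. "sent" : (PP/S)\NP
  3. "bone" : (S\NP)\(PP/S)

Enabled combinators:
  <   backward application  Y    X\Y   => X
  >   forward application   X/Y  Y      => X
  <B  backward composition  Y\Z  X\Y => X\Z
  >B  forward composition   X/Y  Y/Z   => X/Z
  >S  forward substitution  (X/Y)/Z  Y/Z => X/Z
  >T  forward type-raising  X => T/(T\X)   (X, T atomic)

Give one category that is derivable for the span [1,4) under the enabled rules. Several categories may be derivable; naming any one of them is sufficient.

S\NP

[0,4] S   <
  [0,1] "song" : NP
  [1,4] S\NP   <
    [1,3] PP/S   <
      [1,2] "on" : NP
      [2,3] "sent" : (PP/S)\NP
    [3,4] "bone" : (S\NP)\(PP/S)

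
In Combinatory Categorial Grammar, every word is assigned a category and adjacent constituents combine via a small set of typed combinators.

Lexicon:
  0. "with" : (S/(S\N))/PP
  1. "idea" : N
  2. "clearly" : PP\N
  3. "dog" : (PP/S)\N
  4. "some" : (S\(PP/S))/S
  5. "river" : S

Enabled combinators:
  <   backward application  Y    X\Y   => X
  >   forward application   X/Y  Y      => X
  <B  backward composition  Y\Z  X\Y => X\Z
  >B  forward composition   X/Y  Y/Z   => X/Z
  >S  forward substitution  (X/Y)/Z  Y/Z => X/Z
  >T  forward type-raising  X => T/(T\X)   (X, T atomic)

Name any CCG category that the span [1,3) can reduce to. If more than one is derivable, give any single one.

[0,6] S   >
  [0,3] S/(S\N)   >
    [0,1] "with" : (S/(S\N))/PP
    [1,3] PP   <
      [1,2] "idea" : N
      [2,3] "clearly" : PP\N
  [3,6] S\N   <B
    [3,4] "dog" : (PP/S)\N
    [4,6] S\(PP/S)   >
      [4,5] "some" : (S\(PP/S))/S
      [5,6] "river" : S

PP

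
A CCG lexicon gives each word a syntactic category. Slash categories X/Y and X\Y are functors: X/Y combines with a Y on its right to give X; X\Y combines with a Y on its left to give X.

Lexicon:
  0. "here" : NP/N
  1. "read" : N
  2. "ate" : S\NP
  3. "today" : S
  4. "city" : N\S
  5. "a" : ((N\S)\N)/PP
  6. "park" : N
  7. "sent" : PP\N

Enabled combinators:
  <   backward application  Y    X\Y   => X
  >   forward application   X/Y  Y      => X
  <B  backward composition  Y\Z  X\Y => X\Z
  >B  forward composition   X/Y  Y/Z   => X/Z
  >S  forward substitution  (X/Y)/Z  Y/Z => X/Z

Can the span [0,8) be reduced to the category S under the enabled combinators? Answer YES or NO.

NP/N N S\NP S N\S ((N\S)\N)/PP N PP\N
CKY chart[0,8] = {N}; S ∉ chart

NO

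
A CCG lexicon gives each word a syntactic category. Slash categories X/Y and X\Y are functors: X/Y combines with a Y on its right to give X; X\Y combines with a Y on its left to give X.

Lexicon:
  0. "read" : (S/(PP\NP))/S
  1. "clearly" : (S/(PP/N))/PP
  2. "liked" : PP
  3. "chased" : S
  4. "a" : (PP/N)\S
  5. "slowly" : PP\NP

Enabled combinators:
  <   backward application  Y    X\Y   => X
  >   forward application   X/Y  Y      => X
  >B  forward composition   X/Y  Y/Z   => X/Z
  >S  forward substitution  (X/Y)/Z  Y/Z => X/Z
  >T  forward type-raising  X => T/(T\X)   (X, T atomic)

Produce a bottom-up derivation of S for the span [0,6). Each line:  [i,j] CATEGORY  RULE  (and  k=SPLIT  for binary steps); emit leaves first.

[0,6] S   >
  [0,5] S/(PP\NP)   >
    [0,1] "read" : (S/(PP\NP))/S
    [1,5] S   >
      [1,3] S/(PP/N)   >
        [1,2] "clearly" : (S/(PP/N))/PP
        [2,3] "liked" : PP
      [3,5] PP/N   <
        [3,4] "chased" : S
        [4,5] "a" : (PP/N)\S
  [5,6] "slowly" : PP\NP

[0,1] (S/(PP\NP))/S  lex  "read"
[1,2] (S/(PP/N))/PP  lex  "clearly"
[2,3] PP  lex  "liked"
[1,3] S/(PP/N)  >  k=2
[3,4] S  lex  "chased"
[4,5] (PP/N)\S  lex  "a"
[3,5] PP/N  <  k=4
[1,5] S  >  k=3
[0,5] S/(PP\NP)  >  k=1
[5,6] PP\NP  lex  "slowly"
[0,6] S  >  k=5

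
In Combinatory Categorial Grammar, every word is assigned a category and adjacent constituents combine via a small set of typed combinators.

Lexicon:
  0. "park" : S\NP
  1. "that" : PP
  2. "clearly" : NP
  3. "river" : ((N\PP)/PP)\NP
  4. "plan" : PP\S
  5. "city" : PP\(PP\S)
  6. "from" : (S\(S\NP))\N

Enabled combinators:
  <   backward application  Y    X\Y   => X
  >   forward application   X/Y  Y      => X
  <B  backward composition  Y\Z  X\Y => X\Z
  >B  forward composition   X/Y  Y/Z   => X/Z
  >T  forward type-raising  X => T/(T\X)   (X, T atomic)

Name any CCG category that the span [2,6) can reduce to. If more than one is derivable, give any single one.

[0,7] S   <
  [0,1] "park" : S\NP
  [1,7] S\(S\NP)   <
    [1,6] N   <
      [1,2] "that" : PP
      [2,6] N\PP   >
        [2,4] (N\PP)/PP   <
          [2,3] "clearly" : NP
          [3,4] "river" : ((N\PP)/PP)\NP
        [4,6] PP   <
          [4,5] "plan" : PP\S
          [5,6] "city" : PP\(PP\S)
    [6,7] "from" : (S\(S\NP))\N

N\PP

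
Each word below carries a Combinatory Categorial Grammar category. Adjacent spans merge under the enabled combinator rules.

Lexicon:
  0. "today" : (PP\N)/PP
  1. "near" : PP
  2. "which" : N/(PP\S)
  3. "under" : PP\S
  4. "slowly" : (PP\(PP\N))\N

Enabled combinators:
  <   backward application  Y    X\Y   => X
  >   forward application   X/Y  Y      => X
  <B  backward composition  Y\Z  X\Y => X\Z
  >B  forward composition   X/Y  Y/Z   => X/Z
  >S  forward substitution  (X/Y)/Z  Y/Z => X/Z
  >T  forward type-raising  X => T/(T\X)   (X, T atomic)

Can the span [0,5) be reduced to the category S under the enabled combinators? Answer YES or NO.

(PP\N)/PP PP N/(PP\S) PP\S (PP\(PP\N))\N
CKY chart[0,5] = {N/(N\PP), NP/(NP\PP), PP, PP/(PP\PP), S/(S\PP)}; S ∉ chart

NO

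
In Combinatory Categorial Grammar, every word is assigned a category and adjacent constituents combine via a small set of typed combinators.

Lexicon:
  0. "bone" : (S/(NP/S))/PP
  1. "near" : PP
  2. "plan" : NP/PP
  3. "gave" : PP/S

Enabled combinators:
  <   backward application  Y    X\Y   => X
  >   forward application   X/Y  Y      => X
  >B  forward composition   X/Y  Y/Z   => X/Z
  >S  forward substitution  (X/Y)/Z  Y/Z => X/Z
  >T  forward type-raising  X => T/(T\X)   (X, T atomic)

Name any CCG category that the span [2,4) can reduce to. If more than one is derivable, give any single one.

NP/S

[0,4] S   >
  [0,2] S/(NP/S)   >
    [0,1] "bone" : (S/(NP/S))/PP
    [1,2] "near" : PP
  [2,4] NP/S   >B
    [2,3] "plan" : NP/PP
    [3,4] "gave" : PP/S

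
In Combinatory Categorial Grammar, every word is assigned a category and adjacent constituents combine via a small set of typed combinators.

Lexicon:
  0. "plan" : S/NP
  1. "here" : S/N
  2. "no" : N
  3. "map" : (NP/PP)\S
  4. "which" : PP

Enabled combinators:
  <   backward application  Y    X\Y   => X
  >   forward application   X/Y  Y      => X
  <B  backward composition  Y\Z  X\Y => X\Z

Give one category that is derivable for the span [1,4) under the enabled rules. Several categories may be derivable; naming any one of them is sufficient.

NP/PP

[0,5] S   >
  [0,1] "plan" : S/NP
  [1,5] NP   >
    [1,4] NP/PP   <
      [1,3] S   >
        [1,2] "here" : S/N
        [2,3] "no" : N
      [3,4] "map" : (NP/PP)\S
    [4,5] "which" : PP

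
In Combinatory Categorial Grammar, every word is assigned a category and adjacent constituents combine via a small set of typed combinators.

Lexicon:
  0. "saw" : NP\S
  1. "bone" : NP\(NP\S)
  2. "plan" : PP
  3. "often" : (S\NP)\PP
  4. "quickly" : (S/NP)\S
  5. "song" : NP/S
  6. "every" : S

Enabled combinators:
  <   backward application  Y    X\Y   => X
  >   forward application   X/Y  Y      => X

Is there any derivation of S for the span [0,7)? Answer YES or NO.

YES

[0,7] S   >
  [0,5] S/NP   <
    [0,4] S   <
      [0,2] NP   <
        [0,1] "saw" : NP\S
        [1,2] "bone" : NP\(NP\S)
      [2,4] S\NP   <
        [2,3] "plan" : PP
        [3,4] "often" : (S\NP)\PP
    [4,5] "quickly" : (S/NP)\S
  [5,7] NP   >
    [5,6] "song" : NP/S
    [6,7] "every" : S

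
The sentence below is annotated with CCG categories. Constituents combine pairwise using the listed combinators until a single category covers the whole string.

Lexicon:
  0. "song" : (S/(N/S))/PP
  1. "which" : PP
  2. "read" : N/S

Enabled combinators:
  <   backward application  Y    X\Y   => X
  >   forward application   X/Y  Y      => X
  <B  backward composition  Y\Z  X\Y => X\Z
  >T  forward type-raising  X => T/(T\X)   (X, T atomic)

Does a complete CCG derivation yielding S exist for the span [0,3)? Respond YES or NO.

[0,3] S   >
  [0,2] S/(N/S)   >
    [0,1] "song" : (S/(N/S))/PP
    [1,2] "which" : PP
  [2,3] "read" : N/S

YES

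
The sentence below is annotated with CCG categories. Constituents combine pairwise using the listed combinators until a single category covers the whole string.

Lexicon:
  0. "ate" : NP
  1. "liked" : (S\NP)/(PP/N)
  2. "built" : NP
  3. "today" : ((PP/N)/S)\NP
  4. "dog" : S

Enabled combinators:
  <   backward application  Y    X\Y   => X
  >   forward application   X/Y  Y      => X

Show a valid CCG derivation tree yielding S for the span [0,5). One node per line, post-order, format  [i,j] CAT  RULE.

[0,1] NP  lex  "ate"
[1,2] (S\NP)/(PP/N)  lex  "liked"
[2,3] NP  lex  "built"
[3,4] ((PP/N)/S)\NP  lex  "today"
[2,4] (PP/N)/S  <  k=3
[4,5] S  lex  "dog"
[2,5] PP/N  >  k=4
[1,5] S\NP  >  k=2
[0,5] S  <  k=1

[0,5] S   <
  [0,1] "ate" : NP
  [1,5] S\NP   >
    [1,2] "liked" : (S\NP)/(PP/N)
    [2,5] PP/N   >
      [2,4] (PP/N)/S   <
        [2,3] "built" : NP
        [3,4] "today" : ((PP/N)/S)\NP
      [4,5] "dog" : S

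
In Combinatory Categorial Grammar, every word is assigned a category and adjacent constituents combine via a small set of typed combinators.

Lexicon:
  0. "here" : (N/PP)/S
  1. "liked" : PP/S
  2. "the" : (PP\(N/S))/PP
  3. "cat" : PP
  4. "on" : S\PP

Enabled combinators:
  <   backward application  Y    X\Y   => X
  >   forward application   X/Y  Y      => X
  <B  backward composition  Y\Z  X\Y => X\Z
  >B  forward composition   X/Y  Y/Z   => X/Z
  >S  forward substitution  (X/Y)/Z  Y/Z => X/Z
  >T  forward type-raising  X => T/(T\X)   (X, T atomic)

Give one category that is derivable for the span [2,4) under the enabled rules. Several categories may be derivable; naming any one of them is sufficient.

PP\(N/S)

[0,5] S   <
  [0,4] PP   <
    [0,2] N/S   >S
      [0,1] "here" : (N/PP)/S
      [1,2] "liked" : PP/S
    [2,4] PP\(N/S)   >
      [2,3] "the" : (PP\(N/S))/PP
      [3,4] "cat" : PP
  [4,5] "on" : S\PP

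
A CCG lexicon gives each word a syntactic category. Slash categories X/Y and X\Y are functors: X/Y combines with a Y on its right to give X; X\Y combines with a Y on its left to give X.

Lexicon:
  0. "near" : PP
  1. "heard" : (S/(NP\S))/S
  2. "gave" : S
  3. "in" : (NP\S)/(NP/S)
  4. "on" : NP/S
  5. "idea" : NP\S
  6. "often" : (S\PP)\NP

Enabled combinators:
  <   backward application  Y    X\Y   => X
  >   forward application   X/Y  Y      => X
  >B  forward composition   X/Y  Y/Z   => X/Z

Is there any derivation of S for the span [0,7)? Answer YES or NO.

[0,7] S   <
  [0,1] "near" : PP
  [1,7] S\PP   <
    [1,6] NP   <
      [1,5] S   >
        [1,3] S/(NP\S)   >
          [1,2] "heard" : (S/(NP\S))/S
          [2,3] "gave" : S
        [3,5] NP\S   >
          [3,4] "in" : (NP\S)/(NP/S)
          [4,5] "on" : NP/S
      [5,6] "idea" : NP\S
    [6,7] "often" : (S\PP)\NP

YES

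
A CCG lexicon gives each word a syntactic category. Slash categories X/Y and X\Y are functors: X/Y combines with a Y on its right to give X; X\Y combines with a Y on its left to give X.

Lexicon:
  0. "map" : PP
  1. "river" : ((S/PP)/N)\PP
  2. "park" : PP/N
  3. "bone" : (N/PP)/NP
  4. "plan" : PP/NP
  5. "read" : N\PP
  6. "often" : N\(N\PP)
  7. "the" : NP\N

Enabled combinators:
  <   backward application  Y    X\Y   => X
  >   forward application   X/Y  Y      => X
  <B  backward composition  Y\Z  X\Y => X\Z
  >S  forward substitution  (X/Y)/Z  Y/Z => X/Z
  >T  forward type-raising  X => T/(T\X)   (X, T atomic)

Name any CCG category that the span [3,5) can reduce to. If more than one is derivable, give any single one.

N/NP

[0,8] S   >
  [0,3] S/N   >S
    [0,2] (S/PP)/N   <
      [0,1] "map" : PP
      [1,2] "river" : ((S/PP)/N)\PP
    [2,3] "park" : PP/N
  [3,8] N   >
    [3,5] N/NP   >S
      [3,4] "bone" : (N/PP)/NP
      [4,5] "plan" : PP/NP
    [5,8] NP   <
      [5,7] N   <
        [5,6] "read" : N\PP
        [6,7] "often" : N\(N\PP)
      [7,8] "the" : NP\N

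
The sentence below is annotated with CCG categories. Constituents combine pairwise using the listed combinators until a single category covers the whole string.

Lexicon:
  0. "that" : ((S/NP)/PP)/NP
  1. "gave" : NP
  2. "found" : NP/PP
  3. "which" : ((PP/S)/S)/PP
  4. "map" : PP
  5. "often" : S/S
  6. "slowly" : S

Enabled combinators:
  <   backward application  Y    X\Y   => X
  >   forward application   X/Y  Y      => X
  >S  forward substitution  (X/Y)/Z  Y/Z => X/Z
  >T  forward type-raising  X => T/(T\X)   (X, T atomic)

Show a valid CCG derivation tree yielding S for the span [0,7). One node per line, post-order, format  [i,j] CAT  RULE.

[0,1] ((S/NP)/PP)/NP  lex  "that"
[1,2] NP  lex  "gave"
[0,2] (S/NP)/PP  >  k=1
[2,3] NP/PP  lex  "found"
[0,3] S/PP  >S  k=2
[3,4] ((PP/S)/S)/PP  lex  "which"
[4,5] PP  lex  "map"
[3,5] (PP/S)/S  >  k=4
[5,6] S/S  lex  "often"
[3,6] PP/S  >S  k=5
[6,7] S  lex  "slowly"
[3,7] PP  >  k=6
[0,7] S  >  k=3

[0,7] S   >
  [0,3] S/PP   >S
    [0,2] (S/NP)/PP   >
      [0,1] "that" : ((S/NP)/PP)/NP
      [1,2] "gave" : NP
    [2,3] "found" : NP/PP
  [3,7] PP   >
    [3,6] PP/S   >S
      [3,5] (PP/S)/S   >
        [3,4] "which" : ((PP/S)/S)/PP
        [4,5] "map" : PP
      [5,6] "often" : S/S
    [6,7] "slowly" : S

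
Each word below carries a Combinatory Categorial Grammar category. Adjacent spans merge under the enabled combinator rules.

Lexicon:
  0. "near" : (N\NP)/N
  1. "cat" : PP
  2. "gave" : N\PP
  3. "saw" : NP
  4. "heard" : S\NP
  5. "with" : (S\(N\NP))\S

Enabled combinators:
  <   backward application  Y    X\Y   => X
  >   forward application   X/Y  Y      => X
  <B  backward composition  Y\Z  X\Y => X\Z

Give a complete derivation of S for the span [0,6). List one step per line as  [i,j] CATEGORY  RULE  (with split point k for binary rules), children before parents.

[0,6] S   <
  [0,3] N\NP   >
    [0,1] "near" : (N\NP)/N
    [1,3] N   <
      [1,2] "cat" : PP
      [2,3] "gave" : N\PP
  [3,6] S\(N\NP)   <
    [3,5] S   <
      [3,4] "saw" : NP
      [4,5] "heard" : S\NP
    [5,6] "with" : (S\(N\NP))\S

[0,1] (N\NP)/N  lex  "near"
[1,2] PP  lex  "cat"
[2,3] N\PP  lex  "gave"
[1,3] N  <  k=2
[0,3] N\NP  >  k=1
[3,4] NP  lex  "saw"
[4,5] S\NP  lex  "heard"
[3,5] S  <  k=4
[5,6] (S\(N\NP))\S  lex  "with"
[3,6] S\(N\NP)  <  k=5
[0,6] S  <  k=3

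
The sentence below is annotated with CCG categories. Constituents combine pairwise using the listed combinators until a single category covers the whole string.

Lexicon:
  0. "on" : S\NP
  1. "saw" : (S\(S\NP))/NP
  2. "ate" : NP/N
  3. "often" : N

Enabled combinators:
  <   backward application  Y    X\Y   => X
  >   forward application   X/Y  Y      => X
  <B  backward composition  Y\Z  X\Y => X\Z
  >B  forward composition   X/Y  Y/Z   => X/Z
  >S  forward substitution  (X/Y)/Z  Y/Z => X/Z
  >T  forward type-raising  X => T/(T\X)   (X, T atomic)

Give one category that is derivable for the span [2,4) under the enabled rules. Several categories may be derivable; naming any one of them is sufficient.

NP

[0,4] S   <
  [0,1] "on" : S\NP
  [1,4] S\(S\NP)   >
    [1,2] "saw" : (S\(S\NP))/NP
    [2,4] NP   >
      [2,3] "ate" : NP/N
      [3,4] "often" : N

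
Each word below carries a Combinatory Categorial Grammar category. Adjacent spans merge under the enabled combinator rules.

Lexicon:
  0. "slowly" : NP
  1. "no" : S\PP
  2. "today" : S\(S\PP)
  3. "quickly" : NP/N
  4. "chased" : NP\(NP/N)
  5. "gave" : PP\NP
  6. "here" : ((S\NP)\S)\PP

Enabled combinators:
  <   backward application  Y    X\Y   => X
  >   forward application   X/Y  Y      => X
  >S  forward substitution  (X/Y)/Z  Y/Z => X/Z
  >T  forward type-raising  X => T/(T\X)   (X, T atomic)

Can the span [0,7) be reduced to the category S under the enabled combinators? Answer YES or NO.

[0,7] S   <
  [0,1] "slowly" : NP
  [1,7] S\NP   <
    [1,3] S   <
      [1,2] "no" : S\PP
      [2,3] "today" : S\(S\PP)
    [3,7] (S\NP)\S   <
      [3,6] PP   <
        [3,5] NP   <
          [3,4] "quickly" : NP/N
          [4,5] "chased" : NP\(NP/N)
        [5,6] "gave" : PP\NP
      [6,7] "here" : ((S\NP)\S)\PP

YES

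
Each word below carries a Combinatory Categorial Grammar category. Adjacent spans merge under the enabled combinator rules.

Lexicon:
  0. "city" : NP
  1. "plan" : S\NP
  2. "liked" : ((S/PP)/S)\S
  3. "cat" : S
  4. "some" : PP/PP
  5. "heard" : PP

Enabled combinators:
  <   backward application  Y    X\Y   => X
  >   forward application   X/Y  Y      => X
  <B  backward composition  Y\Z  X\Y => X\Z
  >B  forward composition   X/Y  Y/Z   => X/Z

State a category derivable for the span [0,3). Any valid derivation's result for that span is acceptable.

[0,6] S   >
  [0,5] S/PP   >B
    [0,4] S/PP   >
      [0,3] (S/PP)/S   <
        [0,2] S   <
          [0,1] "city" : NP
          [1,2] "plan" : S\NP
        [2,3] "liked" : ((S/PP)/S)\S
      [3,4] "cat" : S
    [4,5] "some" : PP/PP
  [5,6] "heard" : PP

(S/PP)/S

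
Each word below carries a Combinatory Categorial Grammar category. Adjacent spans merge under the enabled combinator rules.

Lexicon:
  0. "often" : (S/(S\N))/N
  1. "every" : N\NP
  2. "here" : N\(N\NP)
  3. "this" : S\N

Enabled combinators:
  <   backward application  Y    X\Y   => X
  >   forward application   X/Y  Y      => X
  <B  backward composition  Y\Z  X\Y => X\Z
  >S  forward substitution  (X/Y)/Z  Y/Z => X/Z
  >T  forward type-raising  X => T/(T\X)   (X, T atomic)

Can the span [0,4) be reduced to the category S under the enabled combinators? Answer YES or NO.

YES

[0,4] S   >
  [0,3] S/(S\N)   >
    [0,1] "often" : (S/(S\N))/N
    [1,3] N   <
      [1,2] "every" : N\NP
      [2,3] "here" : N\(N\NP)
  [3,4] "this" : S\N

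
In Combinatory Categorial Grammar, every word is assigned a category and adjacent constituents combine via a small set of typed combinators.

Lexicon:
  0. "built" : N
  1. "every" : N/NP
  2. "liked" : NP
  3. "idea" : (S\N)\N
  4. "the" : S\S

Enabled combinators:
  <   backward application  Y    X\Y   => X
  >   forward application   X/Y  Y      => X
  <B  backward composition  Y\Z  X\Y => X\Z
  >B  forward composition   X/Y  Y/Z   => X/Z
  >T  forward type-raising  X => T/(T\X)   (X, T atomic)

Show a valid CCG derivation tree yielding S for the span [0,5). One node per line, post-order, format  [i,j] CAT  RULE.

[0,5] S   >
  [0,1] S/(S\N)   >T
    [0,1] "built" : N
  [1,5] S\N   <B
    [1,4] S\N   <
      [1,3] N   >
        [1,2] "every" : N/NP
        [2,3] "liked" : NP
      [3,4] "idea" : (S\N)\N
    [4,5] "the" : S\S

[0,1] N  lex  "built"
[0,1] S/(S\N)  >T
[1,2] N/NP  lex  "every"
[2,3] NP  lex  "liked"
[1,3] N  >  k=2
[3,4] (S\N)\N  lex  "idea"
[1,4] S\N  <  k=3
[4,5] S\S  lex  "the"
[1,5] S\N  <B  k=4
[0,5] S  >  k=1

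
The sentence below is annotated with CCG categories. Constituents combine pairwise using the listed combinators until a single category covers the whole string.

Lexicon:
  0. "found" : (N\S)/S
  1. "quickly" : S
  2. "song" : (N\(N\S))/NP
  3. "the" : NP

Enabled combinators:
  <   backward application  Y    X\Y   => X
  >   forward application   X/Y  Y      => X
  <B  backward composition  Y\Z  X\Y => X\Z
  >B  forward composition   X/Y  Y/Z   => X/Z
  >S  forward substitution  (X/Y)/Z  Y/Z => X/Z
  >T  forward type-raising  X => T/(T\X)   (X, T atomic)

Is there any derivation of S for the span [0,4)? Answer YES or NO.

NO

(N\S)/S S (N\(N\S))/NP NP
CKY chart[0,4] = {N, N/(N\N), NP/(NP\N), PP/(PP\N), S/(S\N)}; S ∉ chart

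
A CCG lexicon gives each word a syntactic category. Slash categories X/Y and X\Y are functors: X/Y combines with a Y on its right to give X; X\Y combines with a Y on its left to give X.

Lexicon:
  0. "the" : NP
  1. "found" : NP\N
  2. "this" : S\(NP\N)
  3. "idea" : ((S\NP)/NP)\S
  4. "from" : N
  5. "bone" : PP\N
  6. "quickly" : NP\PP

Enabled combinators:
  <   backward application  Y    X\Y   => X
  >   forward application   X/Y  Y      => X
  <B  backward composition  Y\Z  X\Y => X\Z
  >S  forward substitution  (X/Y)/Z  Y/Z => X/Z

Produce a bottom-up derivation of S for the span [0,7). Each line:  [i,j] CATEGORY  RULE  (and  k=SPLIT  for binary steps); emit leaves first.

[0,1] NP  lex  "the"
[1,2] NP\N  lex  "found"
[2,3] S\(NP\N)  lex  "this"
[1,3] S  <  k=2
[3,4] ((S\NP)/NP)\S  lex  "idea"
[1,4] (S\NP)/NP  <  k=3
[4,5] N  lex  "from"
[5,6] PP\N  lex  "bone"
[4,6] PP  <  k=5
[6,7] NP\PP  lex  "quickly"
[4,7] NP  <  k=6
[1,7] S\NP  >  k=4
[0,7] S  <  k=1

[0,7] S   <
  [0,1] "the" : NP
  [1,7] S\NP   >
    [1,4] (S\NP)/NP   <
      [1,3] S   <
        [1,2] "found" : NP\N
        [2,3] "this" : S\(NP\N)
      [3,4] "idea" : ((S\NP)/NP)\S
    [4,7] NP   <
      [4,6] PP   <
        [4,5] "from" : N
        [5,6] "bone" : PP\N
      [6,7] "quickly" : NP\PP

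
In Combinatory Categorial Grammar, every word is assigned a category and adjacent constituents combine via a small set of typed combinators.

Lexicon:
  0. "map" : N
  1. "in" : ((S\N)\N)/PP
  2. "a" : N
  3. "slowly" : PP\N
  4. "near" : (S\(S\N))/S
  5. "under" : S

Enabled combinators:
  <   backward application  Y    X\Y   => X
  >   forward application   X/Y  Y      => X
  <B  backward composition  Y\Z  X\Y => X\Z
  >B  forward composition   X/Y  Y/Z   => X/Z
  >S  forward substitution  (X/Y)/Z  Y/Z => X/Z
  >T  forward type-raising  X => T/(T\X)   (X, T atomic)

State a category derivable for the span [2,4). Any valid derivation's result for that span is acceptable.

PP

[0,6] S   <
  [0,4] S\N   <
    [0,1] "map" : N
    [1,4] (S\N)\N   >
      [1,2] "in" : ((S\N)\N)/PP
      [2,4] PP   >
        [2,3] PP/(PP\N)   >T
          [2,3] "a" : N
        [3,4] "slowly" : PP\N
  [4,6] S\(S\N)   >
    [4,5] "near" : (S\(S\N))/S
    [5,6] "under" : S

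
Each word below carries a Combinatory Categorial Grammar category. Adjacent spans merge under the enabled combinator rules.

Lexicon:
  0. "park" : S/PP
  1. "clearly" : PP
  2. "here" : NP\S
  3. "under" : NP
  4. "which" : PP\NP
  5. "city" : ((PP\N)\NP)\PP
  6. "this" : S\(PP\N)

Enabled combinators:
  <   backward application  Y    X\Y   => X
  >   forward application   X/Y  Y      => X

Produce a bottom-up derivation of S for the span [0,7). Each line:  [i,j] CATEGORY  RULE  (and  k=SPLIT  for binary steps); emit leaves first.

[0,7] S   <
  [0,6] PP\N   <
    [0,3] NP   <
      [0,2] S   >
        [0,1] "park" : S/PP
        [1,2] "clearly" : PP
      [2,3] "here" : NP\S
    [3,6] (PP\N)\NP   <
      [3,5] PP   <
        [3,4] "under" : NP
        [4,5] "which" : PP\NP
      [5,6] "city" : ((PP\N)\NP)\PP
  [6,7] "this" : S\(PP\N)

[0,1] S/PP  lex  "park"
[1,2] PP  lex  "clearly"
[0,2] S  >  k=1
[2,3] NP\S  lex  "here"
[0,3] NP  <  k=2
[3,4] NP  lex  "under"
[4,5] PP\NP  lex  "which"
[3,5] PP  <  k=4
[5,6] ((PP\N)\NP)\PP  lex  "city"
[3,6] (PP\N)\NP  <  k=5
[0,6] PP\N  <  k=3
[6,7] S\(PP\N)  lex  "this"
[0,7] S  <  k=6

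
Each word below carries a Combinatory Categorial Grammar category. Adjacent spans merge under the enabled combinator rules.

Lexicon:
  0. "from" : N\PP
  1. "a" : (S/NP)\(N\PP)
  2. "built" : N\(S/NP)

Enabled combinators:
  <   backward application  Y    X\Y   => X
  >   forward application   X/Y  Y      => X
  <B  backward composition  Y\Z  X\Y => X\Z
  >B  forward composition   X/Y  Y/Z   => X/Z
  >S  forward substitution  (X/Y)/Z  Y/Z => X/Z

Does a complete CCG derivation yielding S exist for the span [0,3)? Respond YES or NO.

N\PP (S/NP)\(N\PP) N\(S/NP)
CKY chart[0,3] = {N}; S ∉ chart

NO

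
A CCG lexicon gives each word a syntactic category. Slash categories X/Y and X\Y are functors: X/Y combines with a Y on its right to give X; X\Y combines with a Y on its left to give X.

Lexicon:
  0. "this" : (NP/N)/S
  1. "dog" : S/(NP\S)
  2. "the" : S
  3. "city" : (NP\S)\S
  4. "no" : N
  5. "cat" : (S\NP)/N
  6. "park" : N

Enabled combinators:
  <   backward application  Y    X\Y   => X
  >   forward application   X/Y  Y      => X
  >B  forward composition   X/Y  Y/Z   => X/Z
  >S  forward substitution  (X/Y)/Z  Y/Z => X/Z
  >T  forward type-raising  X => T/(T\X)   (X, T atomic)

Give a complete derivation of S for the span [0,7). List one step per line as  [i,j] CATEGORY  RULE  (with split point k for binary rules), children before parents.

[0,7] S   <
  [0,5] NP   >
    [0,4] NP/N   >
      [0,1] "this" : (NP/N)/S
      [1,4] S   >
        [1,2] "dog" : S/(NP\S)
        [2,4] NP\S   <
          [2,3] "the" : S
          [3,4] "city" : (NP\S)\S
    [4,5] "no" : N
  [5,7] S\NP   >
    [5,6] "cat" : (S\NP)/N
    [6,7] "park" : N

[0,1] (NP/N)/S  lex  "this"
[1,2] S/(NP\S)  lex  "dog"
[2,3] S  lex  "the"
[3,4] (NP\S)\S  lex  "city"
[2,4] NP\S  <  k=3
[1,4] S  >  k=2
[0,4] NP/N  >  k=1
[4,5] N  lex  "no"
[0,5] NP  >  k=4
[5,6] (S\NP)/N  lex  "cat"
[6,7] N  lex  "park"
[5,7] S\NP  >  k=6
[0,7] S  <  k=5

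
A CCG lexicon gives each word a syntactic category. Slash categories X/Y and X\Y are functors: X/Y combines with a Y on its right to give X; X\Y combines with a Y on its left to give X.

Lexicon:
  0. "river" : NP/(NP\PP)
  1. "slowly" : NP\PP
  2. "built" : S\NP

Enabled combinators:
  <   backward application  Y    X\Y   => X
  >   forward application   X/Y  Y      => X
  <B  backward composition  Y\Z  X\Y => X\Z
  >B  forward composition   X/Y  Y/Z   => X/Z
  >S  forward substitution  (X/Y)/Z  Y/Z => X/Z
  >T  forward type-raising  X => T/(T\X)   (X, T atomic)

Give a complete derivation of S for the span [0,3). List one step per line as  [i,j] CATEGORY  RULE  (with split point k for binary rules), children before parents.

[0,3] S   <
  [0,2] NP   >
    [0,1] "river" : NP/(NP\PP)
    [1,2] "slowly" : NP\PP
  [2,3] "built" : S\NP

[0,1] NP/(NP\PP)  lex  "river"
[1,2] NP\PP  lex  "slowly"
[0,2] NP  >  k=1
[2,3] S\NP  lex  "built"
[0,3] S  <  k=2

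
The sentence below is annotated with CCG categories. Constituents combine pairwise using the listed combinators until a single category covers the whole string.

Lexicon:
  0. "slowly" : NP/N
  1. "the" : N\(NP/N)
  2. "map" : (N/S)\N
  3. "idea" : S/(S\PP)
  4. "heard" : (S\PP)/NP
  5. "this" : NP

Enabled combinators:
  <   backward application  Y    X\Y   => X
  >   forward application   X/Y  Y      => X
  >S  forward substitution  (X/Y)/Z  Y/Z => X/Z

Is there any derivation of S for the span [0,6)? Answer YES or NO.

NO

NP/N N\(NP/N) (N/S)\N S/(S\PP) (S\PP)/NP NP
CKY chart[0,6] = {N}; S ∉ chart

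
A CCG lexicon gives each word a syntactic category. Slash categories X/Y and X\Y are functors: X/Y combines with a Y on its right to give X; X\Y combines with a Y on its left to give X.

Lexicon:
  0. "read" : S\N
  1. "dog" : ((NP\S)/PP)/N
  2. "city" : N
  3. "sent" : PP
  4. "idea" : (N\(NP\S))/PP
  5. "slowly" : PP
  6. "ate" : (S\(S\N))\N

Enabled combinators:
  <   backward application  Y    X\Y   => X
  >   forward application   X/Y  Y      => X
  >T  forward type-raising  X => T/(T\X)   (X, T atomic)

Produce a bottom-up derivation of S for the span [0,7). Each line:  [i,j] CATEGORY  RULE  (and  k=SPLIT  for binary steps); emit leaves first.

[0,1] S\N  lex  "read"
[1,2] ((NP\S)/PP)/N  lex  "dog"
[2,3] N  lex  "city"
[1,3] (NP\S)/PP  >  k=2
[3,4] PP  lex  "sent"
[1,4] NP\S  >  k=3
[4,5] (N\(NP\S))/PP  lex  "idea"
[5,6] PP  lex  "slowly"
[4,6] N\(NP\S)  >  k=5
[1,6] N  <  k=4
[6,7] (S\(S\N))\N  lex  "ate"
[1,7] S\(S\N)  <  k=6
[0,7] S  <  k=1

[0,7] S   <
  [0,1] "read" : S\N
  [1,7] S\(S\N)   <
    [1,6] N   <
      [1,4] NP\S   >
        [1,3] (NP\S)/PP   >
          [1,2] "dog" : ((NP\S)/PP)/N
          [2,3] "city" : N
        [3,4] "sent" : PP
      [4,6] N\(NP\S)   >
        [4,5] "idea" : (N\(NP\S))/PP
        [5,6] "slowly" : PP
    [6,7] "ate" : (S\(S\N))\N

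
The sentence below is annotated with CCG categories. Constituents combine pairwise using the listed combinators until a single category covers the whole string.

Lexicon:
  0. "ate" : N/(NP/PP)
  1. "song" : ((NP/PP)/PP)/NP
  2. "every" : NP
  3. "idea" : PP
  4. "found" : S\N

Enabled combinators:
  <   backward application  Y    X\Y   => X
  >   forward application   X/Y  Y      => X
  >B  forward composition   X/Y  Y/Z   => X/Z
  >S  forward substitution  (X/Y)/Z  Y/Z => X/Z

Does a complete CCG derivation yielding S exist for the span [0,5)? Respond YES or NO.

[0,5] S   <
  [0,4] N   >
    [0,1] "ate" : N/(NP/PP)
    [1,4] NP/PP   >
      [1,3] (NP/PP)/PP   >
        [1,2] "song" : ((NP/PP)/PP)/NP
        [2,3] "every" : NP
      [3,4] "idea" : PP
  [4,5] "found" : S\N

YES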